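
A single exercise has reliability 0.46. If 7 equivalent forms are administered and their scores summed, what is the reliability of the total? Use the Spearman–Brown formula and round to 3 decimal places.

ρ_k = kρ / (1 + (k−1)ρ) = 7·0.46 / (1 + 6·0.46) = 3.220 / 3.760 = 0.856.

0.856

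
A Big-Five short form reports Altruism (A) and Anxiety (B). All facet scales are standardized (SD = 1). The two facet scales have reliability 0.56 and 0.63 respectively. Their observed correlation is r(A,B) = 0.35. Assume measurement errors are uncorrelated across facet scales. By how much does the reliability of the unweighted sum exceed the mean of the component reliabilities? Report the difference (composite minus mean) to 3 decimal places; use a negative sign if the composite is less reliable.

Var(sum) = 2 + 0.7 = 2.7; true-score variance = 1.19 + 0.7 = 1.89; composite reliability = 0.7000.
Mean component reliability = 0.5950.
Difference = 0.7000 − 0.5950 = 0.105.

0.105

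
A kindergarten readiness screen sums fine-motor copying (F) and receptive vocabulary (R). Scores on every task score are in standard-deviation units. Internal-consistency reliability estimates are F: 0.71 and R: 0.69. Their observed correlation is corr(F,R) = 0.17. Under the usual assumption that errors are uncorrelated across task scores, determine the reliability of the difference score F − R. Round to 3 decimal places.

0.639

Var(F−R) = 1 + 1 − 2·0.17 = 2 − 0.34 = 1.66.
Under uncorrelated errors the observed covariances equal the true-score covariances, so only the own-variance terms attenuate.
True-score variance = [0.71 + 0.69] − 0.34 = 1.4 − 0.34 = 1.06.
Reliability = 1.06 / 1.66 = 0.639.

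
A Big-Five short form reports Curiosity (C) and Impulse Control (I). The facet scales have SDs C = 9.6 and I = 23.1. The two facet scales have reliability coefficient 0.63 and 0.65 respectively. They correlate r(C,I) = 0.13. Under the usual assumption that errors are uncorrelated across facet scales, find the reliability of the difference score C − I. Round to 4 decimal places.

0.6112

Var(C−I) = 9.6² + 23.1² − 2·9.6·23.1·0.13 = 625.77 − 57.6576 = 568.112.
With uncorrelated errors the cross-covariances are all true-score covariance, so they carry over unchanged; only the diagonal terms shrink to ρᵢσᵢ².
True-score variance = [9.6²·0.63 + 23.1²·0.65] − 57.6576 = 404.907 − 57.6576 = 347.25.
Reliability = 347.25 / 568.112 = 0.6112.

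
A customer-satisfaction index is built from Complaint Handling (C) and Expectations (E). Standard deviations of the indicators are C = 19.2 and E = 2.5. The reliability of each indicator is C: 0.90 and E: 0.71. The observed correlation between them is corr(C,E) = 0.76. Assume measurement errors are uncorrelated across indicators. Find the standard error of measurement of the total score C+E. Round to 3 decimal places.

Var(total) = 374.89 + 72.96 = 447.85.
True-score variance = 336.214 + 72.96 = 409.173, so reliability = 0.9136.
Error variance = 447.85 − 409.173 = 38.6765; SEM = √38.6765 = 6.219.

6.219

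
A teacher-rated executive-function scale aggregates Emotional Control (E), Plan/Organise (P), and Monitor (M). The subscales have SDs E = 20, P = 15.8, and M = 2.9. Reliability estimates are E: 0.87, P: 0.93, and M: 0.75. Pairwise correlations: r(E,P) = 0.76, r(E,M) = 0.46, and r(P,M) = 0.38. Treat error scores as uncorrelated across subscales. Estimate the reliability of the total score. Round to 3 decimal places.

Var(E+P+M) = 20² + 15.8² + 2.9² + 2·[20·15.8·0.76 + 20·2.9·0.46 + 15.8·2.9·0.38] = 658.05 + 568.503 = 1226.55.
Because errors are independent across components, Cov(Tᵢ,Tⱼ) = Cov(Xᵢ,Xⱼ); the off-diagonal part of the true-score variance is the same as above.
True-score variance = [20²·0.87 + 15.8²·0.93 + 2.9²·0.75] + 568.503 = 586.473 + 568.503 = 1154.98.
Reliability = 1154.98 / 1226.55 = 0.942.

0.942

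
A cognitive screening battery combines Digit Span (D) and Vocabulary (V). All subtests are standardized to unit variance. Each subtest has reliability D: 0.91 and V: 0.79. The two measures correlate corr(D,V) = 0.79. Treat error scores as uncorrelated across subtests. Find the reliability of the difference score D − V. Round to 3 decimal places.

Var(D−V) = 1 + 1 − 2·0.79 = 2 − 1.58 = 0.42.
Because errors are independent across components, Cov(Tᵢ,Tⱼ) = Cov(Xᵢ,Xⱼ); the off-diagonal part of the true-score variance is the same as above.
True-score variance = [0.91 + 0.79] − 1.58 = 1.7 − 1.58 = 0.12.
Reliability = 0.12 / 0.42 = 0.286.

0.286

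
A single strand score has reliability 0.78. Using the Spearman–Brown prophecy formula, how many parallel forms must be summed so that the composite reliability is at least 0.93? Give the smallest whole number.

4

k ≥ ρ*(1−ρ₁)/(ρ₁(1−ρ*)) = 0.93·0.22 / (0.78·0.07) = 3.747.
Smallest integer k = 4.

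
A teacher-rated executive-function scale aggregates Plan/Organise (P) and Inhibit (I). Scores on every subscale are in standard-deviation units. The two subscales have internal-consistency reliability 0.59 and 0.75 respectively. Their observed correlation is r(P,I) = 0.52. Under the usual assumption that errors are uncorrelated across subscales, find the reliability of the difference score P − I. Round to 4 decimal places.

Var(P−I) = 1 + 1 − 2·0.52 = 2 − 1.04 = 0.96.
With uncorrelated errors the cross-covariances are all true-score covariance, so they carry over unchanged; only the diagonal terms shrink to ρᵢσᵢ².
True-score variance = [0.59 + 0.75] − 1.04 = 1.34 − 1.04 = 0.3.
Reliability = 0.3 / 0.96 = 0.3125.

0.3125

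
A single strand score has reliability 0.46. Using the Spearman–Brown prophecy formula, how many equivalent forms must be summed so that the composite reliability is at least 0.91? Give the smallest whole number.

k ≥ ρ*(1−ρ₁)/(ρ₁(1−ρ*)) = 0.91·0.54 / (0.46·0.09) = 11.870.
Smallest integer k = 12.

12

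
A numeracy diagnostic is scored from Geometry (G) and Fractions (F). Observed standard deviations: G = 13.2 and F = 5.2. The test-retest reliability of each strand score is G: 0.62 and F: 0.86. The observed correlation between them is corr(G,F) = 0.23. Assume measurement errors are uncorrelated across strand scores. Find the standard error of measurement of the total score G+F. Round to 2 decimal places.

8.37

Var(total) = 201.28 + 31.5744 = 232.854.
True-score variance = 131.283 + 31.5744 = 162.858, so reliability = 0.6994.
Error variance = 232.854 − 162.858 = 69.9968; SEM = √69.9968 = 8.37.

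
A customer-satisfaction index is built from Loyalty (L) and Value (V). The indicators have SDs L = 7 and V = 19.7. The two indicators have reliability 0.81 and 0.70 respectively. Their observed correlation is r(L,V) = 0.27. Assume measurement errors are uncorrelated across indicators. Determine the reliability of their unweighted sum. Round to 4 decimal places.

0.7542

Var(L+V) = 7² + 19.7² + 2·[7·19.7·0.27] = 437.09 + 74.466 = 511.556.
Under uncorrelated errors the observed covariances equal the true-score covariances, so only the own-variance terms attenuate.
True-score variance = [7²·0.81 + 19.7²·0.70] + 74.466 = 311.353 + 74.466 = 385.819.
Reliability = 385.819 / 511.556 = 0.7542.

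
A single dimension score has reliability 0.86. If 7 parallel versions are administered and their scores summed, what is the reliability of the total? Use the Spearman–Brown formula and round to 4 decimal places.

0.9773

ρ_k = kρ / (1 + (k−1)ρ) = 7·0.86 / (1 + 6·0.86) = 6.020 / 6.160 = 0.9773.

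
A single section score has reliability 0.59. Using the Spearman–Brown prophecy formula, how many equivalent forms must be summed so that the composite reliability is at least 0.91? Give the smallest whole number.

k ≥ ρ*(1−ρ₁)/(ρ₁(1−ρ*)) = 0.91·0.41 / (0.59·0.09) = 7.026.
Smallest integer k = 8.

8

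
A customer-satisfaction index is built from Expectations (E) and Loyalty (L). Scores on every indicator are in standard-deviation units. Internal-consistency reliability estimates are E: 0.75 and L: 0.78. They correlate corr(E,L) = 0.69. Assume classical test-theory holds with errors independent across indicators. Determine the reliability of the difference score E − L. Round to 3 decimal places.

0.242

Var(E−L) = 1 + 1 − 2·0.69 = 2 − 1.38 = 0.62.
Because errors are independent across components, Cov(Tᵢ,Tⱼ) = Cov(Xᵢ,Xⱼ); the off-diagonal part of the true-score variance is the same as above.
True-score variance = [0.75 + 0.78] − 1.38 = 1.53 − 1.38 = 0.15.
Reliability = 0.15 / 0.62 = 0.242.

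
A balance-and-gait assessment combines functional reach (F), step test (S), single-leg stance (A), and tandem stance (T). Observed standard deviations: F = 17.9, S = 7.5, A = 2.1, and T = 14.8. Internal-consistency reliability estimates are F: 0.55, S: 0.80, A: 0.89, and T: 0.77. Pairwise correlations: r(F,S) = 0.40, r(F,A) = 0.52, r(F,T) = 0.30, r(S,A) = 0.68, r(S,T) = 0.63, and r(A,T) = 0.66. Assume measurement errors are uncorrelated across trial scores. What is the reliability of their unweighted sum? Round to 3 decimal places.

0.814

Var(F+S+A+T) = 17.9² + 7.5² + 2.1² + 14.8² + 2·[17.9·7.5·0.40 + 17.9·2.1·0.52 + 17.9·14.8·0.30 + 7.5·2.1·0.68 + 7.5·14.8·0.63 + 2.1·14.8·0.66] = 600.11 + 507.751 = 1107.86.
Because errors are independent across components, Cov(Tᵢ,Tⱼ) = Cov(Xᵢ,Xⱼ); the off-diagonal part of the true-score variance is the same as above.
True-score variance = [17.9²·0.55 + 7.5²·0.80 + 2.1²·0.89 + 14.8²·0.77] + 507.751 = 393.811 + 507.751 = 901.562.
Reliability = 901.562 / 1107.86 = 0.814.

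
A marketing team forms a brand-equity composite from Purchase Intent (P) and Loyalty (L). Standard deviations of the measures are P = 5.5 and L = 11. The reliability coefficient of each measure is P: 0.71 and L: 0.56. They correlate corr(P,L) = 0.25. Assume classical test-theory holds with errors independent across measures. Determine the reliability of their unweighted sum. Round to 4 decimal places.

Var(P+L) = 5.5² + 11² + 2·[5.5·11·0.25] = 151.25 + 30.25 = 181.5.
With uncorrelated errors the cross-covariances are all true-score covariance, so they carry over unchanged; only the diagonal terms shrink to ρᵢσᵢ².
True-score variance = [5.5²·0.71 + 11²·0.56] + 30.25 = 89.2375 + 30.25 = 119.488.
Reliability = 119.488 / 181.5 = 0.6583.

0.6583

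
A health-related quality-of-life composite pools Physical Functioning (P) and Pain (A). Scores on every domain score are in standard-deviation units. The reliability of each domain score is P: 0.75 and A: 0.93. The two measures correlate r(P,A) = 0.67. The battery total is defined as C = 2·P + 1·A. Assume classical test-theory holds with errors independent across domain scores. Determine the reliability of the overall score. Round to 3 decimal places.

0.861

Var(C) = 2² + 1 + 2·[2·0.67] = 5 + 2.68 = 7.68.
Under uncorrelated errors the observed covariances equal the true-score covariances, so only the own-variance terms attenuate.
True-score variance = [2²·0.75 + 0.93] + 2.68 = 3.93 + 2.68 = 6.61.
Reliability = 6.61 / 7.68 = 0.861.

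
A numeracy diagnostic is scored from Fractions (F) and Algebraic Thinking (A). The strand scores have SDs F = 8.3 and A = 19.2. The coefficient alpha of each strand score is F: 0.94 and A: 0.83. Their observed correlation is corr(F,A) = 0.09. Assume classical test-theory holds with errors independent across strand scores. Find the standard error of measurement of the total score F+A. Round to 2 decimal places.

Var(total) = 437.53 + 28.6848 = 466.215.
True-score variance = 370.728 + 28.6848 = 399.413, so reliability = 0.8567.
Error variance = 466.215 − 399.413 = 66.8022; SEM = √66.8022 = 8.17.

8.17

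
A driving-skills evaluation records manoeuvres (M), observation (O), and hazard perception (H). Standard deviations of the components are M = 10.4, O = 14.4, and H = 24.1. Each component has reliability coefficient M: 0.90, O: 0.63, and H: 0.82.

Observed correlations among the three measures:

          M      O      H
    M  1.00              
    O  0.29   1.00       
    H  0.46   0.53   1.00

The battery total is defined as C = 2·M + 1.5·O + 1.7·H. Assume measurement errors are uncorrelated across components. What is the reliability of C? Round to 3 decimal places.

Var(C) = 2²·10.4² + 1.5²·14.4² + 1.7²·24.1² + 2·[3·10.4·14.4·0.29 + 3.4·10.4·24.1·0.46 + 2.55·14.4·24.1·0.53] = 2577.74 + 1982.63 = 4560.37.
With uncorrelated errors the cross-covariances are all true-score covariance, so they carry over unchanged; only the diagonal terms shrink to ρᵢσᵢ².
True-score variance = [2²·10.4²·0.90 + 1.5²·14.4²·0.63 + 1.7²·24.1²·0.82] + 1982.63 = 2059.71 + 1982.63 = 4042.35.
Reliability = 4042.35 / 4560.37 = 0.886.

0.886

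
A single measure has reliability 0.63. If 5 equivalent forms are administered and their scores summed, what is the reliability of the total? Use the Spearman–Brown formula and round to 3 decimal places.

ρ_k = kρ / (1 + (k−1)ρ) = 5·0.63 / (1 + 4·0.63) = 3.150 / 3.520 = 0.895.

0.895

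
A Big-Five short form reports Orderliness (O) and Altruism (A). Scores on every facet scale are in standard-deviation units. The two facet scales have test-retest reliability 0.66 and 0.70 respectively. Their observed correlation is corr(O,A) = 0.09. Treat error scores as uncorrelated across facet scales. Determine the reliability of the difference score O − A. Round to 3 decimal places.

Var(O−A) = 1 + 1 − 2·0.09 = 2 − 0.18 = 1.82.
Because errors are independent across components, Cov(Tᵢ,Tⱼ) = Cov(Xᵢ,Xⱼ); the off-diagonal part of the true-score variance is the same as above.
True-score variance = [0.66 + 0.70] − 0.18 = 1.36 − 0.18 = 1.18.
Reliability = 1.18 / 1.82 = 0.648.

0.648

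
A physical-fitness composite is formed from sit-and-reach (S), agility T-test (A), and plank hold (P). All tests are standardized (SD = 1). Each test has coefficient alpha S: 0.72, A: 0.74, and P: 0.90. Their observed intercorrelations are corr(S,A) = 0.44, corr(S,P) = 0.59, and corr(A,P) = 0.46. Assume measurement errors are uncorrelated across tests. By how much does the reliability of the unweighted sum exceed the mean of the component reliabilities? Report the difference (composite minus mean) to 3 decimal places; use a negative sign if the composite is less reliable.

0.106

Var(sum) = 3 + 2.98 = 5.98; true-score variance = 2.36 + 2.98 = 5.34; composite reliability = 0.8930.
Mean component reliability = 0.7867.
Difference = 0.8930 − 0.7867 = 0.106.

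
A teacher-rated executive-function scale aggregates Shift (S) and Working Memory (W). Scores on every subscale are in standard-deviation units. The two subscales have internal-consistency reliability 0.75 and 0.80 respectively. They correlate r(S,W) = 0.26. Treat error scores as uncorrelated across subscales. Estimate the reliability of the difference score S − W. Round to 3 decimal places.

0.696

Var(S−W) = 1 + 1 − 2·0.26 = 2 − 0.52 = 1.48.
Under uncorrelated errors the observed covariances equal the true-score covariances, so only the own-variance terms attenuate.
True-score variance = [0.75 + 0.80] − 0.52 = 1.55 − 0.52 = 1.03.
Reliability = 1.03 / 1.48 = 0.696.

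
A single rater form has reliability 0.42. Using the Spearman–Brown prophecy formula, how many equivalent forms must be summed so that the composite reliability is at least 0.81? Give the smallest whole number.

k ≥ ρ*(1−ρ₁)/(ρ₁(1−ρ*)) = 0.81·0.58 / (0.42·0.19) = 5.887.
Smallest integer k = 6.

6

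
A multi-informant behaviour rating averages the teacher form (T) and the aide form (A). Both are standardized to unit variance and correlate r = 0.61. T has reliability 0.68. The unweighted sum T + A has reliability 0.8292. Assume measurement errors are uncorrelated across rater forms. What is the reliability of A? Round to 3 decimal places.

0.770

Var(T+A) = 2 + 2·0.61 = 3.220.
True-score variance = ρ_T + ρ_A + 2·0.61, so 0.8292 = (0.68 + ρ_A + 1.22) / 3.220.
ρ_A = 0.8292·3.220 − 0.68 − 1.22 = 0.770.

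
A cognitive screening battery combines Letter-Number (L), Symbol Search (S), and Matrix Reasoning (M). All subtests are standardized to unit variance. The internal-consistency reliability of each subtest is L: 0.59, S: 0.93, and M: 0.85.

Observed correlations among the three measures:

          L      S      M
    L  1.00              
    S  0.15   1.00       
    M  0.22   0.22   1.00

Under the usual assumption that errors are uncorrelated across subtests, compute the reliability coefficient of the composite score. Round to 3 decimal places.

0.849

Var(L+S+M) = 3 + 2·[0.15 + 0.22 + 0.22] = 3 + 1.18 = 4.18.
Under uncorrelated errors the observed covariances equal the true-score covariances, so only the own-variance terms attenuate.
True-score variance = [0.59 + 0.93 + 0.85] + 1.18 = 2.37 + 1.18 = 3.55.
Reliability = 3.55 / 4.18 = 0.849.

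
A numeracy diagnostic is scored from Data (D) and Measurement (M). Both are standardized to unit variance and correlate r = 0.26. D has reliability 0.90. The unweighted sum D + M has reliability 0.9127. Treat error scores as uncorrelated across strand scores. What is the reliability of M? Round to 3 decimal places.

Var(D+M) = 2 + 2·0.26 = 2.520.
True-score variance = ρ_D + ρ_M + 2·0.26, so 0.9127 = (0.90 + ρ_M + 0.52) / 2.520.
ρ_M = 0.9127·2.520 − 0.90 − 0.52 = 0.880.

0.880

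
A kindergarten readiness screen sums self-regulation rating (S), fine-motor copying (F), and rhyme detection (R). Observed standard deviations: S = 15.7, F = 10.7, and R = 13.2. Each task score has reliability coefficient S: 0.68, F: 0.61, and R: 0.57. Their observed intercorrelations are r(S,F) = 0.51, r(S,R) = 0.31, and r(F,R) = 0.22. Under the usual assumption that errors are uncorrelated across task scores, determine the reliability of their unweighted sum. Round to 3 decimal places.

Var(S+F+R) = 15.7² + 10.7² + 13.2² + 2·[15.7·10.7·0.51 + 15.7·13.2·0.31 + 10.7·13.2·0.22] = 535.22 + 361.984 = 897.204.
Under uncorrelated errors the observed covariances equal the true-score covariances, so only the own-variance terms attenuate.
True-score variance = [15.7²·0.68 + 10.7²·0.61 + 13.2²·0.57] + 361.984 = 336.769 + 361.984 = 698.753.
Reliability = 698.753 / 897.204 = 0.779.

0.779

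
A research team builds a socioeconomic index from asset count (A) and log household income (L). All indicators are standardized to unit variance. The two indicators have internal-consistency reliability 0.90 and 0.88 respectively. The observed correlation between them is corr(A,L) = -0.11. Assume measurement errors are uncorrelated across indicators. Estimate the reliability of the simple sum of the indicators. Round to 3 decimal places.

0.876

Var(A+L) = 2 + 2·[(-0.11)] = 2 − 0.22 = 1.78.
Under uncorrelated errors the observed covariances equal the true-score covariances, so only the own-variance terms attenuate.
True-score variance = [0.90 + 0.88] − 0.22 = 1.78 − 0.22 = 1.56.
Reliability = 1.56 / 1.78 = 0.876.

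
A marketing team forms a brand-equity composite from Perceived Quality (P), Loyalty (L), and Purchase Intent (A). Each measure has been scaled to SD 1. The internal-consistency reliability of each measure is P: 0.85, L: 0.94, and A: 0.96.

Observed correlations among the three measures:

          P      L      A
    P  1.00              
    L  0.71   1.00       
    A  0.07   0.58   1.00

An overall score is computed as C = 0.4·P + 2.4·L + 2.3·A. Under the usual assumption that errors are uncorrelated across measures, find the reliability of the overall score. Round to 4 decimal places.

Var(C) = 0.4² + 2.4² + 2.3² + 2·[0.96·0.71 + 0.92·0.07 + 5.52·0.58] = 11.21 + 7.8952 = 19.1052.
With uncorrelated errors the cross-covariances are all true-score covariance, so they carry over unchanged; only the diagonal terms shrink to ρᵢσᵢ².
True-score variance = [0.4²·0.85 + 2.4²·0.94 + 2.3²·0.96] + 7.8952 = 10.6288 + 7.8952 = 18.524.
Reliability = 18.524 / 19.1052 = 0.9696.

0.9696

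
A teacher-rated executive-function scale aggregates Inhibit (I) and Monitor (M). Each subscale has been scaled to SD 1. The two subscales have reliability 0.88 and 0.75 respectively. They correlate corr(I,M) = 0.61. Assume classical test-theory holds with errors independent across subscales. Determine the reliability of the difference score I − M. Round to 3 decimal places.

Var(I−M) = 1 + 1 − 2·0.61 = 2 − 1.22 = 0.78.
Because errors are independent across components, Cov(Tᵢ,Tⱼ) = Cov(Xᵢ,Xⱼ); the off-diagonal part of the true-score variance is the same as above.
True-score variance = [0.88 + 0.75] − 1.22 = 1.63 − 1.22 = 0.41.
Reliability = 0.41 / 0.78 = 0.526.

0.526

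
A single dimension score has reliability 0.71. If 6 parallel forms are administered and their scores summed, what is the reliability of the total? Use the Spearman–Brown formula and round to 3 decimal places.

0.936

ρ_k = kρ / (1 + (k−1)ρ) = 6·0.71 / (1 + 5·0.71) = 4.260 / 4.550 = 0.936.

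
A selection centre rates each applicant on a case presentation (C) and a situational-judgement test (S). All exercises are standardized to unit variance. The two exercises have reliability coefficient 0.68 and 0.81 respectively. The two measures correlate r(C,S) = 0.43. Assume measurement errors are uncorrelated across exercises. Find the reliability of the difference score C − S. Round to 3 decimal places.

Var(C−S) = 1 + 1 − 2·0.43 = 2 − 0.86 = 1.14.
Under uncorrelated errors the observed covariances equal the true-score covariances, so only the own-variance terms attenuate.
True-score variance = [0.68 + 0.81] − 0.86 = 1.49 − 0.86 = 0.63.
Reliability = 0.63 / 1.14 = 0.553.

0.553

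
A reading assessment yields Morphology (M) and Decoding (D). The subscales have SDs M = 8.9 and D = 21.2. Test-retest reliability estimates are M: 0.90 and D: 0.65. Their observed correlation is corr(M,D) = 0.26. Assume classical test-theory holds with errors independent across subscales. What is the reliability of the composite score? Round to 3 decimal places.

Var(M+D) = 8.9² + 21.2² + 2·[8.9·21.2·0.26] = 528.65 + 98.1136 = 626.764.
Under uncorrelated errors the observed covariances equal the true-score covariances, so only the own-variance terms attenuate.
True-score variance = [8.9²·0.90 + 21.2²·0.65] + 98.1136 = 363.425 + 98.1136 = 461.539.
Reliability = 461.539 / 626.764 = 0.736.

0.736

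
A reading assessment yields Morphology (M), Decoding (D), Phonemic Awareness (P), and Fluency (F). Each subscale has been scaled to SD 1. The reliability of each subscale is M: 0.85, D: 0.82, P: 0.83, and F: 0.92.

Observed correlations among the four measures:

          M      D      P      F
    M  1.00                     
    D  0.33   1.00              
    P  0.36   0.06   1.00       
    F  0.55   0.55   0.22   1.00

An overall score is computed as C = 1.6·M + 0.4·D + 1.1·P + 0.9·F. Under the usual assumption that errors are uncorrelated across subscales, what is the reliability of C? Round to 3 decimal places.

0.923

Var(C) = 1.6² + 0.4² + 1.1² + 0.9² + 2·[0.64·0.33 + 1.76·0.36 + 1.44·0.55 + 0.44·0.06 + 0.36·0.55 + 0.99·0.22] = 4.74 + 4.158 = 8.898.
Under uncorrelated errors the observed covariances equal the true-score covariances, so only the own-variance terms attenuate.
True-score variance = [1.6²·0.85 + 0.4²·0.82 + 1.1²·0.83 + 0.9²·0.92] + 4.158 = 4.0567 + 4.158 = 8.2147.
Reliability = 8.2147 / 8.898 = 0.923.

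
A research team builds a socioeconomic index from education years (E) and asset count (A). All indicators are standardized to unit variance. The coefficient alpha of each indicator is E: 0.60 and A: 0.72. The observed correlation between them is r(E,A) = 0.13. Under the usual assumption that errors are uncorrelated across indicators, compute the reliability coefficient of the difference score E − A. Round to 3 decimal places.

Var(E−A) = 1 + 1 − 2·0.13 = 2 − 0.26 = 1.74.
Because errors are independent across components, Cov(Tᵢ,Tⱼ) = Cov(Xᵢ,Xⱼ); the off-diagonal part of the true-score variance is the same as above.
True-score variance = [0.60 + 0.72] − 0.26 = 1.32 − 0.26 = 1.06.
Reliability = 1.06 / 1.74 = 0.609.

0.609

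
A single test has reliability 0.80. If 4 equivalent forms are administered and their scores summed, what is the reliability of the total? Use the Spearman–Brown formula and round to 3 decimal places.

ρ_k = kρ / (1 + (k−1)ρ) = 4·0.80 / (1 + 3·0.80) = 3.200 / 3.400 = 0.941.

0.941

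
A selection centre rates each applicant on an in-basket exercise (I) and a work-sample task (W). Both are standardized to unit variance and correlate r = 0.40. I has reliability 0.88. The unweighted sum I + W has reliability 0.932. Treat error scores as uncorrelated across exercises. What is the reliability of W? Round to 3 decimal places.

0.930

Var(I+W) = 2 + 2·0.40 = 2.800.
True-score variance = ρ_I + ρ_W + 2·0.40, so 0.932 = (0.88 + ρ_W + 0.80) / 2.800.
ρ_W = 0.932·2.800 − 0.88 − 0.80 = 0.930.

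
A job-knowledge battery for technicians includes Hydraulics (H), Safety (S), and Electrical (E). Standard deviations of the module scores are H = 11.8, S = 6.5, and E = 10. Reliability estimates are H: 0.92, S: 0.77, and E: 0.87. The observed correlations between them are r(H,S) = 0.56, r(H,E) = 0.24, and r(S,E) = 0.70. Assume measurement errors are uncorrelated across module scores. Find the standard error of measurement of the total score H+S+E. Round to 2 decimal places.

5.82

Var(total) = 281.49 + 233.544 = 515.034.
True-score variance = 247.633 + 233.544 = 481.177, so reliability = 0.9343.
Error variance = 515.034 − 481.177 = 33.8567; SEM = √33.8567 = 5.82.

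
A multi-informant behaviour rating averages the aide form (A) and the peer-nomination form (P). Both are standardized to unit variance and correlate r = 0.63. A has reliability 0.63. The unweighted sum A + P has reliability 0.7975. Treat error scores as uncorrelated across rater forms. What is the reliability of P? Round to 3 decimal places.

0.710

Var(A+P) = 2 + 2·0.63 = 3.260.
True-score variance = ρ_A + ρ_P + 2·0.63, so 0.7975 = (0.63 + ρ_P + 1.26) / 3.260.
ρ_P = 0.7975·3.260 − 0.63 − 1.26 = 0.710.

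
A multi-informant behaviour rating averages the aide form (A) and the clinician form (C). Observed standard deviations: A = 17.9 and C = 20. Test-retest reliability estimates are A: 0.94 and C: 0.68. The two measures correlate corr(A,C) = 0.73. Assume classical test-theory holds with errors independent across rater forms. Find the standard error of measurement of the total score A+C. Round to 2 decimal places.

Var(total) = 720.41 + 522.68 = 1243.09.
True-score variance = 573.185 + 522.68 = 1095.87, so reliability = 0.8816.
Error variance = 1243.09 − 1095.87 = 147.225; SEM = √147.225 = 12.13.

12.13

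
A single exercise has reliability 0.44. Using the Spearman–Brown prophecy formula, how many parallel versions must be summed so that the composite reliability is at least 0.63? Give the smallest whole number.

3

k ≥ ρ*(1−ρ₁)/(ρ₁(1−ρ*)) = 0.63·0.56 / (0.44·0.37) = 2.167.
Smallest integer k = 3.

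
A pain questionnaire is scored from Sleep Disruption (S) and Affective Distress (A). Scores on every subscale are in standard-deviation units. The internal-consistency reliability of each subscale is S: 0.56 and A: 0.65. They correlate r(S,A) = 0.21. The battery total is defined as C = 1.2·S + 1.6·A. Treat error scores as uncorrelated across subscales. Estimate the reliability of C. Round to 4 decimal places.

0.6818

Var(C) = 1.2² + 1.6² + 2·[1.92·0.21] = 4 + 0.8064 = 4.8064.
Under uncorrelated errors the observed covariances equal the true-score covariances, so only the own-variance terms attenuate.
True-score variance = [1.2²·0.56 + 1.6²·0.65] + 0.8064 = 2.4704 + 0.8064 = 3.2768.
Reliability = 3.2768 / 4.8064 = 0.6818.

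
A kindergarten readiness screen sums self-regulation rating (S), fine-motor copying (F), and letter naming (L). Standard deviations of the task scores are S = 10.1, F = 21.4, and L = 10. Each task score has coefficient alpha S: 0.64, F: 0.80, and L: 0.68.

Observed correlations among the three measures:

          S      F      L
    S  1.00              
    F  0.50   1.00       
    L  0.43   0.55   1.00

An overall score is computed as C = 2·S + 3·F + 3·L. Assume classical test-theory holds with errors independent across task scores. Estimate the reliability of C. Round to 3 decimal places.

0.866

Var(C) = 2²·10.1² + 3²·21.4² + 3²·10² + 2·[6·10.1·21.4·0.50 + 6·10.1·10·0.43 + 9·21.4·10·0.55] = 5429.68 + 3936.6 = 9366.28.
Under uncorrelated errors the observed covariances equal the true-score covariances, so only the own-variance terms attenuate.
True-score variance = [2²·10.1²·0.64 + 3²·21.4²·0.80 + 3²·10²·0.68] + 3936.6 = 4170.46 + 3936.6 = 8107.06.
Reliability = 8107.06 / 9366.28 = 0.866.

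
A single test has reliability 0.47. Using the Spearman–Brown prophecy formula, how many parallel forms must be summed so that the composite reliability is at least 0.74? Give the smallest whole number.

k ≥ ρ*(1−ρ₁)/(ρ₁(1−ρ*)) = 0.74·0.53 / (0.47·0.26) = 3.209.
Smallest integer k = 4.

4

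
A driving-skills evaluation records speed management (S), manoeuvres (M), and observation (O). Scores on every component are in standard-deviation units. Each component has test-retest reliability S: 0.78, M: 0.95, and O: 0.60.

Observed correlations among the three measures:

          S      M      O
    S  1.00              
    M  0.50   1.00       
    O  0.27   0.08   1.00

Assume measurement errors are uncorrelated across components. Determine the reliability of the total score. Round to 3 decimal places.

0.857

Var(S+M+O) = 3 + 2·[0.50 + 0.27 + 0.08] = 3 + 1.7 = 4.7.
Under uncorrelated errors the observed covariances equal the true-score covariances, so only the own-variance terms attenuate.
True-score variance = [0.78 + 0.95 + 0.60] + 1.7 = 2.33 + 1.7 = 4.03.
Reliability = 4.03 / 4.7 = 0.857.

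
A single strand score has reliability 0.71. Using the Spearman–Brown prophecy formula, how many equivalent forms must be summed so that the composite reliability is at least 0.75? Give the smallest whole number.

k ≥ ρ*(1−ρ₁)/(ρ₁(1−ρ*)) = 0.75·0.29 / (0.71·0.25) = 1.225.
Smallest integer k = 2.

2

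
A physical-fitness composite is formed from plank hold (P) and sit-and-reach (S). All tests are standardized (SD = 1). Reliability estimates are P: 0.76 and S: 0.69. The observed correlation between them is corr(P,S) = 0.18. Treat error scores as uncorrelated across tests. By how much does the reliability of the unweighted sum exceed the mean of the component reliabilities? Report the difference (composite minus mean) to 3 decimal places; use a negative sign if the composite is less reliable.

Var(sum) = 2 + 0.36 = 2.36; true-score variance = 1.45 + 0.36 = 1.81; composite reliability = 0.7669.
Mean component reliability = 0.7250.
Difference = 0.7669 − 0.7250 = 0.042.

0.042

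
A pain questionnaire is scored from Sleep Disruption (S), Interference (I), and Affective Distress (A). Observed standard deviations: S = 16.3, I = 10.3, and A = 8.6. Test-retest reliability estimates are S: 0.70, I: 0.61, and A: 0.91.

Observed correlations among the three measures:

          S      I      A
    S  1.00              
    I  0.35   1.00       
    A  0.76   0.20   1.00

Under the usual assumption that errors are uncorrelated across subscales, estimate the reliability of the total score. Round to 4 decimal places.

Var(S+I+A) = 16.3² + 10.3² + 8.6² + 2·[16.3·10.3·0.35 + 16.3·8.6·0.76 + 10.3·8.6·0.20] = 445.74 + 366.029 = 811.769.
Because errors are independent across components, Cov(Tᵢ,Tⱼ) = Cov(Xᵢ,Xⱼ); the off-diagonal part of the true-score variance is the same as above.
True-score variance = [16.3²·0.70 + 10.3²·0.61 + 8.6²·0.91] + 366.029 = 318.001 + 366.029 = 684.03.
Reliability = 684.03 / 811.769 = 0.8426.

0.8426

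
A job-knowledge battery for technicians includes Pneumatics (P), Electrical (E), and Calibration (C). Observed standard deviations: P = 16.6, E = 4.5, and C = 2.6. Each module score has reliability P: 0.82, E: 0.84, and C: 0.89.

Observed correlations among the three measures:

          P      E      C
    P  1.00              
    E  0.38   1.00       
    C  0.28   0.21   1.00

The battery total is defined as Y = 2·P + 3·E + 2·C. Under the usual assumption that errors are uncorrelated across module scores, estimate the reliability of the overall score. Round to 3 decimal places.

0.870

Var(Y) = 2²·16.6² + 3²·4.5² + 2²·2.6² + 2·[6·16.6·4.5·0.38 + 4·16.6·2.6·0.28 + 6·4.5·2.6·0.21] = 1311.53 + 466.794 = 1778.32.
Under uncorrelated errors the observed covariances equal the true-score covariances, so only the own-variance terms attenuate.
True-score variance = [2²·16.6²·0.82 + 3²·4.5²·0.84 + 2²·2.6²·0.89] + 466.794 = 1080.99 + 466.794 = 1547.79.
Reliability = 1547.79 / 1778.32 = 0.870.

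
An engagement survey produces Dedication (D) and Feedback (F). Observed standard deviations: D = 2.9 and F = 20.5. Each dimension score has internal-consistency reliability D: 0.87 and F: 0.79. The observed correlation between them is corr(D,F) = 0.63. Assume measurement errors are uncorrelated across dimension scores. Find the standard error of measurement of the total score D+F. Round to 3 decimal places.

Var(total) = 428.66 + 74.907 = 503.567.
True-score variance = 339.314 + 74.907 = 414.221, so reliability = 0.8226.
Error variance = 503.567 − 414.221 = 89.3458; SEM = √89.3458 = 9.452.

9.452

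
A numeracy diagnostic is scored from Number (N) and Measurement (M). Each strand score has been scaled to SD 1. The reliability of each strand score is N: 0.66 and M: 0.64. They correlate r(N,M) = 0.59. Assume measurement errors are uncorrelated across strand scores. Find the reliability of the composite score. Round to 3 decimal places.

Var(N+M) = 2 + 2·[0.59] = 2 + 1.18 = 3.18.
Because errors are independent across components, Cov(Tᵢ,Tⱼ) = Cov(Xᵢ,Xⱼ); the off-diagonal part of the true-score variance is the same as above.
True-score variance = [0.66 + 0.64] + 1.18 = 1.3 + 1.18 = 2.48.
Reliability = 2.48 / 3.18 = 0.780.

0.780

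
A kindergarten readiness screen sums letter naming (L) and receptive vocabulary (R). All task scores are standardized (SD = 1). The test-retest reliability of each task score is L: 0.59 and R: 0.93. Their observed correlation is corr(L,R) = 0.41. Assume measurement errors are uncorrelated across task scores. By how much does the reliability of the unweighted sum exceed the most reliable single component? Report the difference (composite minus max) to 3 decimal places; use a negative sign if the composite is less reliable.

Var(sum) = 2 + 0.82 = 2.82; true-score variance = 1.52 + 0.82 = 2.34; composite reliability = 0.8298.
Max component reliability = 0.9300.
Difference = 0.8298 − 0.9300 = -0.100.

-0.100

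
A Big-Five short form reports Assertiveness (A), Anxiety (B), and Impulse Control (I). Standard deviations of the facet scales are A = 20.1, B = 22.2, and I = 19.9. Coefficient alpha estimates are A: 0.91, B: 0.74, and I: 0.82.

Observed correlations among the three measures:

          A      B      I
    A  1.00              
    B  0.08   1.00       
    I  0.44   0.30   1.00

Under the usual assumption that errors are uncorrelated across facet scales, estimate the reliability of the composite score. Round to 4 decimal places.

0.8810

Var(A+B+I) = 20.1² + 22.2² + 19.9² + 2·[20.1·22.2·0.08 + 20.1·19.9·0.44 + 22.2·19.9·0.30] = 1292.86 + 688.454 = 1981.31.
With uncorrelated errors the cross-covariances are all true-score covariance, so they carry over unchanged; only the diagonal terms shrink to ρᵢσᵢ².
True-score variance = [20.1²·0.91 + 22.2²·0.74 + 19.9²·0.82] + 688.454 = 1057.08 + 688.454 = 1745.53.
Reliability = 1745.53 / 1981.31 = 0.8810.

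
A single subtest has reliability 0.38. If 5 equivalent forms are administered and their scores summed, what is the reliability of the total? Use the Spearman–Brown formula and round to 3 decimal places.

0.754

ρ_k = kρ / (1 + (k−1)ρ) = 5·0.38 / (1 + 4·0.38) = 1.900 / 2.520 = 0.754.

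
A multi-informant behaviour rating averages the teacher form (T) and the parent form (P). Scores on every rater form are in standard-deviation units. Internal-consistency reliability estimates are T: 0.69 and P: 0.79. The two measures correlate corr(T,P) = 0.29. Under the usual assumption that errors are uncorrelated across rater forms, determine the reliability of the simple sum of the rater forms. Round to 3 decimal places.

0.798

Var(T+P) = 2 + 2·[0.29] = 2 + 0.58 = 2.58.
With uncorrelated errors the cross-covariances are all true-score covariance, so they carry over unchanged; only the diagonal terms shrink to ρᵢσᵢ².
True-score variance = [0.69 + 0.79] + 0.58 = 1.48 + 0.58 = 2.06.
Reliability = 2.06 / 2.58 = 0.798.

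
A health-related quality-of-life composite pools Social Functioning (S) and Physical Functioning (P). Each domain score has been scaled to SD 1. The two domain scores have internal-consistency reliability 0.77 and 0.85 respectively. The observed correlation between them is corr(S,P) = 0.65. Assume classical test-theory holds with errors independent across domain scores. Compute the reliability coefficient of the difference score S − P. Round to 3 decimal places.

0.457

Var(S−P) = 1 + 1 − 2·0.65 = 2 − 1.3 = 0.7.
Under uncorrelated errors the observed covariances equal the true-score covariances, so only the own-variance terms attenuate.
True-score variance = [0.77 + 0.85] − 1.3 = 1.62 − 1.3 = 0.32.
Reliability = 0.32 / 0.7 = 0.457.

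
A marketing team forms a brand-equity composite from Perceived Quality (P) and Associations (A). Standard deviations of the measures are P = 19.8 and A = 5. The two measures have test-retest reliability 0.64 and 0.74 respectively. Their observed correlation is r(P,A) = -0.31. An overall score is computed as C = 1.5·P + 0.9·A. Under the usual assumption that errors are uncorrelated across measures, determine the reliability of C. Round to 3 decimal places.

Var(C) = 1.5²·19.8² + 0.9²·5² + 2·[1.35·19.8·5·(-0.31)] = 902.34 − 82.863 = 819.477.
Because errors are independent across components, Cov(Tᵢ,Tⱼ) = Cov(Xᵢ,Xⱼ); the off-diagonal part of the true-score variance is the same as above.
True-score variance = [1.5²·19.8²·0.64 + 0.9²·5²·0.74] − 82.863 = 579.523 − 82.863 = 496.66.
Reliability = 496.66 / 819.477 = 0.606.

0.606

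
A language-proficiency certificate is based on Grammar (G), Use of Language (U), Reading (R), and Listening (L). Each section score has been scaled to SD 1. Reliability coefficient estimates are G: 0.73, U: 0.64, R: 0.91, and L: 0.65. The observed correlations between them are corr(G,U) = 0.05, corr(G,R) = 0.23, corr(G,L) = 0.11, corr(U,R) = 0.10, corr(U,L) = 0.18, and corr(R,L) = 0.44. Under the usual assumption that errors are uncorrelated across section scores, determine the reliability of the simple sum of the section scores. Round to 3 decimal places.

Var(G+U+R+L) = 4 + 2·[0.05 + 0.23 + 0.11 + 0.10 + 0.18 + 0.44] = 4 + 2.22 = 6.22.
Because errors are independent across components, Cov(Tᵢ,Tⱼ) = Cov(Xᵢ,Xⱼ); the off-diagonal part of the true-score variance is the same as above.
True-score variance = [0.73 + 0.64 + 0.91 + 0.65] + 2.22 = 2.93 + 2.22 = 5.15.
Reliability = 5.15 / 6.22 = 0.828.

0.828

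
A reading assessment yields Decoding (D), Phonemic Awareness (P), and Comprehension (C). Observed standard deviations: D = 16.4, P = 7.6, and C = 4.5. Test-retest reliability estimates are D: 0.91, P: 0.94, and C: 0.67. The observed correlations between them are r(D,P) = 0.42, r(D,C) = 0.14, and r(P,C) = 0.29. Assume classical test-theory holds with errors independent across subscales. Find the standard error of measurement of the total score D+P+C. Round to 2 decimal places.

5.86

Var(total) = 346.97 + 145.198 = 492.168.
True-score variance = 312.615 + 145.198 = 457.813, so reliability = 0.9302.
Error variance = 492.168 − 457.813 = 34.3545; SEM = √34.3545 = 5.86.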